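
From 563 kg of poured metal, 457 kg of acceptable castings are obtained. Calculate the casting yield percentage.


Formula: Casting Yield = (W_good / W_total) * 100
Yield = (457 kg / 563 kg) * 100 = 81.1723%

Final answer: 81.1723%


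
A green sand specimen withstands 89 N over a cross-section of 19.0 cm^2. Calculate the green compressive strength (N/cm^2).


Formula: Compressive Strength = Force / Area
Strength = 89 N / 19.0 cm^2 = 4.6842 N/cm^2


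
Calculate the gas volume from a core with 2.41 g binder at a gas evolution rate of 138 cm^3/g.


Formula: V_gas = W_binder * gas_evolution_rate
V = 2.41 g * 138 cm^3/g = 332.5800 cm^3

332.5800 cm^3


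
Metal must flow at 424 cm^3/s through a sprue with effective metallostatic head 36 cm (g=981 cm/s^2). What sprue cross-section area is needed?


Formula: v = sqrt(2*g*h), A = Q/v
Velocity: v = sqrt(2 * 981 * 36) = sqrt(70632) = 265.7668 cm/s
Sprue area: A = Q / v = 424 / 265.7668 = 1.5954 cm^2

Answer: 1.5954 cm^2


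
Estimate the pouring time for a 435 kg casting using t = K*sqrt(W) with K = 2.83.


Formula: t = K * sqrt(W)
sqrt(W) = sqrt(435) = 20.85665
t = 2.83 * 20.85665 = 59.0243 s

Answer: 59.0243 s


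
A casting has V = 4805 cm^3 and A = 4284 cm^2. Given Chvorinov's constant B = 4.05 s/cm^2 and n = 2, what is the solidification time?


Formula: t_s = B * (V/A)^n  (Chvorinov's rule, n=2)
Modulus M = V/A = 4805/4284 = 1.121615 cm
M^2 = 1.121615^2 = 1.258020 cm^2
t_s = 4.05 * 1.258020 = 5.0950 s


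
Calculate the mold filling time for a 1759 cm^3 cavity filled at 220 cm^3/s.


Formula: t_fill = V_mold / Q_flow
t = 1759 cm^3 / 220 cm^3/s = 7.9955 s

Answer: 7.9955 s


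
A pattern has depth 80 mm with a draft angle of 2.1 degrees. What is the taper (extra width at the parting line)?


Formula: taper = depth * tan(draft_angle)
tan(2.1 deg) = 0.0366683
taper = 80 mm * 0.0366683 = 2.9335 mm

2.9335 mm


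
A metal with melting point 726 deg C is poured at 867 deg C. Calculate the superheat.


Formula: Superheat = T_pour - T_melt
Superheat = 867 - 726 = 141 deg C

Final answer: 141 deg C


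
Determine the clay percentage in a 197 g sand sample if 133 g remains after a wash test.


Formula: Clay% = (W_total - W_washed) / W_total * 100
Clay mass = 197 - 133 = 64 g
Clay% = 64 / 197 * 100 = 32.4873%

Answer: 32.4873%


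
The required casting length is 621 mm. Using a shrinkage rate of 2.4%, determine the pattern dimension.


Formula: L_pattern = L_casting * (1 + shrinkage_rate/100)
Shrinkage factor = 1 + 2.4/100 = 1.024
L_pattern = 621 mm * 1.024 = 635.9040 mm


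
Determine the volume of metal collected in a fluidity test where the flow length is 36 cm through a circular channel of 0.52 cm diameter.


Formula: V = pi * (d/2)^2 * L  (cylinder volume)
Radius = 0.52/2 = 0.26 cm
V = pi * 0.26^2 * 36 = 7.6454 cm^3

Answer: 7.6454 cm^3


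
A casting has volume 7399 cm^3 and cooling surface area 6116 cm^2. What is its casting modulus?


Formula: Casting Modulus M = V / A
M = 7399 cm^3 / 6116 cm^2 = 1.2098 cm


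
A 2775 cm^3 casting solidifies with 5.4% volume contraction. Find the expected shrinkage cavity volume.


Formula: V_shrink = V_casting * shrinkage_pct / 100
V_shrink = 2775 cm^3 * 5.4 / 100 = 149.8500 cm^3

Answer: 149.8500 cm^3


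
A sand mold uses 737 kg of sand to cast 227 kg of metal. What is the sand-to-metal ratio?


Formula: Sand-to-Metal Ratio = W_sand / W_metal
Ratio = 737 kg / 227 kg = 3.2467


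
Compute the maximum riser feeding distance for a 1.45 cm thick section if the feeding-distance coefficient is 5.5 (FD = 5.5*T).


Formula: FD = 5.5 * T  (riser feeding-distance rule)
FD = 5.5 * 1.45 cm = 7.9750 cm

7.9750 cm


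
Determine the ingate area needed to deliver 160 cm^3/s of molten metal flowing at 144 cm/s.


Formula: A_ingate = Q / v  (continuity equation)
A = 160 cm^3/s / 144 cm/s = 1.1111 cm^2


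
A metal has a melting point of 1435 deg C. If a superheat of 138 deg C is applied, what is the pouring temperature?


Formula: T_pour = T_melt + Superheat
T_pour = 1435 + 138 = 1573 deg C


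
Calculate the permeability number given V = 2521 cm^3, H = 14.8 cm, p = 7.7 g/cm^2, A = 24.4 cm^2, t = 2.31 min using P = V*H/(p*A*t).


Formula: Permeability Number P = (V * H) / (p * A * t)
Numerator: V * H = 2521 * 14.8 = 37310.8
Denominator: p * A * t = 7.7 * 24.4 * 2.31 = 434.0028
P = 37310.8 / 434.0028 = 85.9690

85.9690


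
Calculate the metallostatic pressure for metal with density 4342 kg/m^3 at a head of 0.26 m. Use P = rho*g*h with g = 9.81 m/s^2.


Formula: P = rho * g * h
rho * g = 4342 * 9.81 = 42595.02 N/m^3
P = 42595.02 * 0.26 = 11074.7052 Pa

11074.7052 Pa


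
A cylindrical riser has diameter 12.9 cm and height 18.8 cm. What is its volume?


Formula: V = pi * (D/2)^2 * H  (cylinder volume)
Radius = D/2 = 12.9/2 = 6.45 cm
V = pi * 6.45^2 * 18.8 = 2457.1244 cm^3


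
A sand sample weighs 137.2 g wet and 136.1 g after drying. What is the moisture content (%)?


Formula: MC = (W_wet - W_dry) / W_wet * 100
Water mass = 137.2 - 136.1 = 1.1 g
MC = 1.1 / 137.2 * 100 = 0.8017%

Final answer: 0.8017%


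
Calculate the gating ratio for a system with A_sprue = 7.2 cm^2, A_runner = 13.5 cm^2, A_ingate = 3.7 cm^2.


Sprue:Runner:Ingate = 1 : 13.5/7.2 : 3.7/7.2 = 1:1.88:0.51

Final answer: 1:1.88:0.51


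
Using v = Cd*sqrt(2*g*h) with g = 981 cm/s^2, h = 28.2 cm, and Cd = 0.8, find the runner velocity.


Formula: v = Cd * sqrt(2 * g * h)  (Torricelli with discharge coefficient)
2*g*h = 2 * 981 * 28.2 = 55328.4 cm^2/s^2
sqrt(55328.4) = 235.21990 cm/s
v = 0.8 * 235.21990 = 188.1759 cm/s

Answer: 188.1759 cm/s


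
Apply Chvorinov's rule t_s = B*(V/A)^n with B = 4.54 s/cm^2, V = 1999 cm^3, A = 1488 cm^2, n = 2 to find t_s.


Formula: t_s = B * (V/A)^n  (Chvorinov's rule, n=2)
Modulus M = V/A = 1999/1488 = 1.343414 cm
M^2 = 1.343414^2 = 1.804761 cm^2
t_s = 4.54 * 1.804761 = 8.1936 s


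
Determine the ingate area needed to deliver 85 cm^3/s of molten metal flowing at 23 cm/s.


Formula: A_ingate = Q / v  (continuity equation)
A = 85 cm^3/s / 23 cm/s = 3.6957 cm^2

Final answer: 3.6957 cm^2


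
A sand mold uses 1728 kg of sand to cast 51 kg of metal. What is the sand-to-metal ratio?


Formula: Sand-to-Metal Ratio = W_sand / W_metal
Ratio = 1728 kg / 51 kg = 33.8824

Answer: 33.8824


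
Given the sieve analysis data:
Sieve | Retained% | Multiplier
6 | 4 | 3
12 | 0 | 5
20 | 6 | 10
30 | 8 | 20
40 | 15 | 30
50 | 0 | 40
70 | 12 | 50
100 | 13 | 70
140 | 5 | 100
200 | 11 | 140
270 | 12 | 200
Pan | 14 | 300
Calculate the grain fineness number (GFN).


Formula: GFN = sum(pct * multiplier) / sum(pct)
sum(pct * multiplier) = 10832
sum(pct) = 100
GFN = 10832 / 100 = 108.32

Answer: 108.32


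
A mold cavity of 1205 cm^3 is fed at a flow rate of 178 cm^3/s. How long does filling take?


Formula: t_fill = V_mold / Q_flow
t = 1205 cm^3 / 178 cm^3/s = 6.7697 s


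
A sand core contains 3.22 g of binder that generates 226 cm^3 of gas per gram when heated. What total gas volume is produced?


Formula: V_gas = W_binder * gas_evolution_rate
V = 3.22 g * 226 cm^3/g = 727.7200 cm^3

727.7200 cm^3


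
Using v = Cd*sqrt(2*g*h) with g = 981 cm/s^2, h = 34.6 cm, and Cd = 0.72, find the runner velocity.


Formula: v = Cd * sqrt(2 * g * h)  (Torricelli with discharge coefficient)
2*g*h = 2 * 981 * 34.6 = 67885.2 cm^2/s^2
sqrt(67885.2) = 260.54788 cm/s
v = 0.72 * 260.54788 = 187.5945 cm/s

187.5945 cm/s


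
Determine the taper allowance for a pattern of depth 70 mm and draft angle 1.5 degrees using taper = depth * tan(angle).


Formula: taper = depth * tan(draft_angle)
tan(1.5 deg) = 0.0261859
taper = 70 mm * 0.0261859 = 1.8330 mm

Answer: 1.8330 mm


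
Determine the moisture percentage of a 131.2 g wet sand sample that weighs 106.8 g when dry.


Formula: MC = (W_wet - W_dry) / W_wet * 100
Water mass = 131.2 - 106.8 = 24.4 g
MC = 24.4 / 131.2 * 100 = 18.5976%

18.5976%


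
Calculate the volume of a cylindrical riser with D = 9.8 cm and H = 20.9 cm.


Formula: V = pi * (D/2)^2 * H  (cylinder volume)
Radius = D/2 = 9.8/2 = 4.9 cm
V = pi * 4.9^2 * 20.9 = 1576.4795 cm^3

Answer: 1576.4795 cm^3


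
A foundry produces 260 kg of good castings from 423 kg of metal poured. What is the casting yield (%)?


Formula: Casting Yield = (W_good / W_total) * 100
Yield = (260 kg / 423 kg) * 100 = 61.4657%


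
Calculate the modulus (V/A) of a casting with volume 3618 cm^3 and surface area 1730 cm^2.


Formula: Casting Modulus M = V / A
M = 3618 cm^3 / 1730 cm^2 = 2.0913 cm

2.0913 cm


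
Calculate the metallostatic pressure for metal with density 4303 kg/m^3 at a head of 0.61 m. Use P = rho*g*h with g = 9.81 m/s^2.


Formula: P = rho * g * h
rho * g = 4303 * 9.81 = 42212.43 N/m^3
P = 42212.43 * 0.61 = 25749.5823 Pa

25749.5823 Pa


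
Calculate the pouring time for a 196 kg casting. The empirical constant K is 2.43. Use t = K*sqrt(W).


Formula: t = K * sqrt(W)
sqrt(W) = sqrt(196) = 14.00000
t = 2.43 * 14.00000 = 34.0200 s

Answer: 34.0200 s


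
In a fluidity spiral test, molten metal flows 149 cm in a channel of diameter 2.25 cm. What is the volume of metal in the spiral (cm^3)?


Formula: V = pi * (d/2)^2 * L  (cylinder volume)
Radius = 2.25/2 = 1.125 cm
V = pi * 1.125^2 * 149 = 592.4357 cm^3

Answer: 592.4357 cm^3


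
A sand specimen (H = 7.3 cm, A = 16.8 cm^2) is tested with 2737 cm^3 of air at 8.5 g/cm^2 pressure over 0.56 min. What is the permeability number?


Formula: Permeability Number P = (V * H) / (p * A * t)
Numerator: V * H = 2737 * 7.3 = 19980.1
Denominator: p * A * t = 8.5 * 16.8 * 0.56 = 79.968
P = 19980.1 / 79.968 = 249.8512


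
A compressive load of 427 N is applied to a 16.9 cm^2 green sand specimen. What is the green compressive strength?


Formula: Compressive Strength = Force / Area
Strength = 427 N / 16.9 cm^2 = 25.2663 N/cm^2


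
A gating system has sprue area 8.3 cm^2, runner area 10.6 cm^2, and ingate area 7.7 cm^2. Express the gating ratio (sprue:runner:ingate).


Sprue:Runner:Ingate = 1 : 10.6/8.3 : 7.7/8.3 = 1:1.28:0.93

Answer: 1:1.28:0.93


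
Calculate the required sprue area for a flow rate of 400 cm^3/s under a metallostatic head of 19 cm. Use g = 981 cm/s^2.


Formula: v = sqrt(2*g*h), A = Q/v
Velocity: v = sqrt(2 * 981 * 19) = sqrt(37278) = 193.0751 cm/s
Sprue area: A = Q / v = 400 / 193.0751 = 2.0717 cm^2

Final answer: 2.0717 cm^2


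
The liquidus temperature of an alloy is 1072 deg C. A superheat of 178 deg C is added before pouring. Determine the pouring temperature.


Formula: T_pour = T_melt + Superheat
T_pour = 1072 + 178 = 1250 deg C

1250 deg C


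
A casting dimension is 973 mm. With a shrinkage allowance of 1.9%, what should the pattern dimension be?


Formula: L_pattern = L_casting * (1 + shrinkage_rate/100)
Shrinkage factor = 1 + 1.9/100 = 1.019
L_pattern = 973 mm * 1.019 = 991.4870 mm

Answer: 991.4870 mm


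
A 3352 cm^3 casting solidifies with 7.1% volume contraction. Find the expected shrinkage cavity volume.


Formula: V_shrink = V_casting * shrinkage_pct / 100
V_shrink = 3352 cm^3 * 7.1 / 100 = 237.9920 cm^3

Answer: 237.9920 cm^3


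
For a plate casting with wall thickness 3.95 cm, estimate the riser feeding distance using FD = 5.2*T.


Formula: FD = 5.2 * T  (riser feeding-distance rule)
FD = 5.2 * 3.95 cm = 20.5400 cm

Answer: 20.5400 cm


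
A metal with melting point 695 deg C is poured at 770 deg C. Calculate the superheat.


Formula: Superheat = T_pour - T_melt
Superheat = 770 - 695 = 75 deg C


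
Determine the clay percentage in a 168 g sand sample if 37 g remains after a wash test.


Formula: Clay% = (W_total - W_washed) / W_total * 100
Clay mass = 168 - 37 = 131 g
Clay% = 131 / 168 * 100 = 77.9762%

Final answer: 77.9762%


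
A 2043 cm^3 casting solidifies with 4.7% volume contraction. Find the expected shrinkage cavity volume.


Formula: V_shrink = V_casting * shrinkage_pct / 100
V_shrink = 2043 cm^3 * 4.7 / 100 = 96.0210 cm^3

Answer: 96.0210 cm^3


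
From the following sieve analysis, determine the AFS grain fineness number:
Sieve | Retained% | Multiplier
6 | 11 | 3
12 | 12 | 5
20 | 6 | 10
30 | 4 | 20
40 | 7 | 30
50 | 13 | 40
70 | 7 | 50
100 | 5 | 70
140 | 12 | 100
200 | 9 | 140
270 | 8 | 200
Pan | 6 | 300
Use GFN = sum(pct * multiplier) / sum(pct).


Formula: GFN = sum(pct * multiplier) / sum(pct)
sum(pct * multiplier) = 7523
sum(pct) = 100
GFN = 7523 / 100 = 75.23

Final answer: 75.23


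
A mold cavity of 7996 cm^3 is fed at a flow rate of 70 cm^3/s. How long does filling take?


Formula: t_fill = V_mold / Q_flow
t = 7996 cm^3 / 70 cm^3/s = 114.2286 s

Final answer: 114.2286 s


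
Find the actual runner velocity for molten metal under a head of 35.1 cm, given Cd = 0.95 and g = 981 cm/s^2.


Formula: v = Cd * sqrt(2 * g * h)  (Torricelli with discharge coefficient)
2*g*h = 2 * 981 * 35.1 = 68866.2 cm^2/s^2
sqrt(68866.2) = 262.42370 cm/s
v = 0.95 * 262.42370 = 249.3025 cm/s

249.3025 cm/s


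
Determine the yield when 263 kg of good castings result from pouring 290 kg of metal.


Formula: Casting Yield = (W_good / W_total) * 100
Yield = (263 kg / 290 kg) * 100 = 90.6897%

Final answer: 90.6897%


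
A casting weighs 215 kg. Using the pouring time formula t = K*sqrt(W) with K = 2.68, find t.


Formula: t = K * sqrt(W)
sqrt(W) = sqrt(215) = 14.66288
t = 2.68 * 14.66288 = 39.2965 s

Final answer: 39.2965 s


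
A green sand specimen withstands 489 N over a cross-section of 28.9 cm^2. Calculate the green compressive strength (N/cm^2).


Formula: Compressive Strength = Force / Area
Strength = 489 N / 28.9 cm^2 = 16.9204 N/cm^2

Answer: 16.9204 N/cm^2


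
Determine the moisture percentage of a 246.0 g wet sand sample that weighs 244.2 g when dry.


Formula: MC = (W_wet - W_dry) / W_wet * 100
Water mass = 246.0 - 244.2 = 1.8 g
MC = 1.8 / 246.0 * 100 = 0.7317%

0.7317%


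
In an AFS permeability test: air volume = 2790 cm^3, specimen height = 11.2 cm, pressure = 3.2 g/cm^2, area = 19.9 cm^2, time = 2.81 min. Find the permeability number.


Formula: Permeability Number P = (V * H) / (p * A * t)
Numerator: V * H = 2790 * 11.2 = 31248.0
Denominator: p * A * t = 3.2 * 19.9 * 2.81 = 178.9408
P = 31248.0 / 178.9408 = 174.6276


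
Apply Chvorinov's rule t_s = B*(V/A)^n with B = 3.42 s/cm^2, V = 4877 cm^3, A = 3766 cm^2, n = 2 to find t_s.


Formula: t_s = B * (V/A)^n  (Chvorinov's rule, n=2)
Modulus M = V/A = 4877/3766 = 1.295008 cm
M^2 = 1.295008^2 = 1.677046 cm^2
t_s = 3.42 * 1.677046 = 5.7355 s

5.7355 s


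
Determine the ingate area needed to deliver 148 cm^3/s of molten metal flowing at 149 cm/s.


Formula: A_ingate = Q / v  (continuity equation)
A = 148 cm^3/s / 149 cm/s = 0.9933 cm^2

Answer: 0.9933 cm^2


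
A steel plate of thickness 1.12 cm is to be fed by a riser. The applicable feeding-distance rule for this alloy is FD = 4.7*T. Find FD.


Formula: FD = 4.7 * T  (riser feeding-distance rule)
FD = 4.7 * 1.12 cm = 5.2640 cm

5.2640 cm


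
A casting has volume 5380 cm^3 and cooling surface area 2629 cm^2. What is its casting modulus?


Formula: Casting Modulus M = V / A
M = 5380 cm^3 / 2629 cm^2 = 2.0464 cm

Final answer: 2.0464 cm


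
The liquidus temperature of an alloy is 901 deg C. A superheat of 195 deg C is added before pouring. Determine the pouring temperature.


Formula: T_pour = T_melt + Superheat
T_pour = 901 + 195 = 1096 deg C


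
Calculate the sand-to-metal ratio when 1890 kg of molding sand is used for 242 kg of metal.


Formula: Sand-to-Metal Ratio = W_sand / W_metal
Ratio = 1890 kg / 242 kg = 7.8099

Final answer: 7.8099


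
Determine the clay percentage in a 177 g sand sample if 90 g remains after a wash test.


Formula: Clay% = (W_total - W_washed) / W_total * 100
Clay mass = 177 - 90 = 87 g
Clay% = 87 / 177 * 100 = 49.1525%

49.1525%


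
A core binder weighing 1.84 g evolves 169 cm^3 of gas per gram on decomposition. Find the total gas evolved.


Formula: V_gas = W_binder * gas_evolution_rate
V = 1.84 g * 169 cm^3/g = 310.9600 cm^3

Answer: 310.9600 cm^3


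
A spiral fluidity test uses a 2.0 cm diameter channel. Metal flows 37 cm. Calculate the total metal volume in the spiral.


Formula: V = pi * (d/2)^2 * L  (cylinder volume)
Radius = 2.0/2 = 1.0 cm
V = pi * 1.0^2 * 37 = 116.2389 cm^3

116.2389 cm^3


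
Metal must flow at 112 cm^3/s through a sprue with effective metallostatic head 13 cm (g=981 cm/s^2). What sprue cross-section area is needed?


Formula: v = sqrt(2*g*h), A = Q/v
Velocity: v = sqrt(2 * 981 * 13) = sqrt(25506) = 159.7060 cm/s
Sprue area: A = Q / v = 112 / 159.7060 = 0.7013 cm^2


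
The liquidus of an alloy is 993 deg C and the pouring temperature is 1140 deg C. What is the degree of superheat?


Formula: Superheat = T_pour - T_melt
Superheat = 1140 - 993 = 147 deg C

Answer: 147 deg C


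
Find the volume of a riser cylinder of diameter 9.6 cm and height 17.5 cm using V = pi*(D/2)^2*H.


Formula: V = pi * (D/2)^2 * H  (cylinder volume)
Radius = D/2 = 9.6/2 = 4.8 cm
V = pi * 4.8^2 * 17.5 = 1266.6902 cm^3


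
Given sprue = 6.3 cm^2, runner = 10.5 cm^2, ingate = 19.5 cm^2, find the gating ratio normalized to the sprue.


Sprue:Runner:Ingate = 1 : 10.5/6.3 : 19.5/6.3 = 1:1.67:3.10

1:1.67:3.10


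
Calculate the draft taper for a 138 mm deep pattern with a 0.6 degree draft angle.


Formula: taper = depth * tan(draft_angle)
tan(0.6 deg) = 0.0104724
taper = 138 mm * 0.0104724 = 1.4452 mm


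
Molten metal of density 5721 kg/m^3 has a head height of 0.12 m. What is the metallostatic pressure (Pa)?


Formula: P = rho * g * h
rho * g = 5721 * 9.81 = 56123.01 N/m^3
P = 56123.01 * 0.12 = 6734.7612 Pa

Answer: 6734.7612 Pa


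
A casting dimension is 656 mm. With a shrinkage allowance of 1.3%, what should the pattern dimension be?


Formula: L_pattern = L_casting * (1 + shrinkage_rate/100)
Shrinkage factor = 1 + 1.3/100 = 1.013
L_pattern = 656 mm * 1.013 = 664.5280 mm

Answer: 664.5280 mm


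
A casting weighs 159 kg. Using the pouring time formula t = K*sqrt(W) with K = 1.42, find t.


Formula: t = K * sqrt(W)
sqrt(W) = sqrt(159) = 12.60952
t = 1.42 * 12.60952 = 17.9055 s

Final answer: 17.9055 s


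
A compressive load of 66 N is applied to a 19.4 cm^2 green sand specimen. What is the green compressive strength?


Formula: Compressive Strength = Force / Area
Strength = 66 N / 19.4 cm^2 = 3.4021 N/cm^2

3.4021 N/cm^2


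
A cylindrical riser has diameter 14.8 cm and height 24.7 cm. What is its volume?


Formula: V = pi * (D/2)^2 * H  (cylinder volume)
Radius = D/2 = 14.8/2 = 7.4 cm
V = pi * 7.4^2 * 24.7 = 4249.2303 cm^3


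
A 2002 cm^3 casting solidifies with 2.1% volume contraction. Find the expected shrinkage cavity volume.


Formula: V_shrink = V_casting * shrinkage_pct / 100
V_shrink = 2002 cm^3 * 2.1 / 100 = 42.0420 cm^3


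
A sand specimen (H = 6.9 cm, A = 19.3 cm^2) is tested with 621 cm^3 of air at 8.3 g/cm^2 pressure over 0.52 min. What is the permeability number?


Formula: Permeability Number P = (V * H) / (p * A * t)
Numerator: V * H = 621 * 6.9 = 4284.9
Denominator: p * A * t = 8.3 * 19.3 * 0.52 = 83.2988
P = 4284.9 / 83.2988 = 51.4401

Final answer: 51.4401


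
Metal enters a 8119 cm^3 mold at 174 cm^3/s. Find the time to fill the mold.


Formula: t_fill = V_mold / Q_flow
t = 8119 cm^3 / 174 cm^3/s = 46.6609 s


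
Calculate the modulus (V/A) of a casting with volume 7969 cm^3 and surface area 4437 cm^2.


Formula: Casting Modulus M = V / A
M = 7969 cm^3 / 4437 cm^2 = 1.7960 cm

Answer: 1.7960 cm


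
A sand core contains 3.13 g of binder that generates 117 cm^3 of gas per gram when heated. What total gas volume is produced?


Formula: V_gas = W_binder * gas_evolution_rate
V = 3.13 g * 117 cm^3/g = 366.2100 cm^3


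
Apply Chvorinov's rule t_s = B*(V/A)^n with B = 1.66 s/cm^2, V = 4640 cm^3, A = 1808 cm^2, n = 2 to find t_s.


Formula: t_s = B * (V/A)^n  (Chvorinov's rule, n=2)
Modulus M = V/A = 4640/1808 = 2.566372 cm
M^2 = 2.566372^2 = 6.586265 cm^2
t_s = 1.66 * 6.586265 = 10.9332 s

Final answer: 10.9332 s


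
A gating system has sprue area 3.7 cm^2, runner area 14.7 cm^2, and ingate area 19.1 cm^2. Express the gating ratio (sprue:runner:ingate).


Sprue:Runner:Ingate = 1 : 14.7/3.7 : 19.1/3.7 = 1:3.97:5.16

Answer: 1:3.97:5.16


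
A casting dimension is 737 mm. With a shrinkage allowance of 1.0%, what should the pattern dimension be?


Formula: L_pattern = L_casting * (1 + shrinkage_rate/100)
Shrinkage factor = 1 + 1.0/100 = 1.01
L_pattern = 737 mm * 1.01 = 744.3700 mm


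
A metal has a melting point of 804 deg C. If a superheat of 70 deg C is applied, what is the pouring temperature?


Formula: T_pour = T_melt + Superheat
T_pour = 804 + 70 = 874 deg C

Final answer: 874 deg C


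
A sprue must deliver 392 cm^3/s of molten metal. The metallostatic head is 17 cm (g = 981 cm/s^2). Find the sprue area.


Formula: v = sqrt(2*g*h), A = Q/v
Velocity: v = sqrt(2 * 981 * 17) = sqrt(33354) = 182.6308 cm/s
Sprue area: A = Q / v = 392 / 182.6308 = 2.1464 cm^2


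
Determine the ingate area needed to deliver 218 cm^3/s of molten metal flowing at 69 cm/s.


Formula: A_ingate = Q / v  (continuity equation)
A = 218 cm^3/s / 69 cm/s = 3.1594 cm^2

3.1594 cm^2


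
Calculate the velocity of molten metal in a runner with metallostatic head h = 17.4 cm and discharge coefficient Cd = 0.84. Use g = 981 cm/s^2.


Formula: v = Cd * sqrt(2 * g * h)  (Torricelli with discharge coefficient)
2*g*h = 2 * 981 * 17.4 = 34138.8 cm^2/s^2
sqrt(34138.8) = 184.76688 cm/s
v = 0.84 * 184.76688 = 155.2042 cm/s


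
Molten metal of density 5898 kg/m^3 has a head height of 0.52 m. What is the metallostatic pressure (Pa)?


Formula: P = rho * g * h
rho * g = 5898 * 9.81 = 57859.38 N/m^3
P = 57859.38 * 0.52 = 30086.8776 Pa


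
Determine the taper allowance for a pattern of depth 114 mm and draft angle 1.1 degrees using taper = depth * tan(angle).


Formula: taper = depth * tan(draft_angle)
tan(1.1 deg) = 0.0192010
taper = 114 mm * 0.0192010 = 2.1889 mm


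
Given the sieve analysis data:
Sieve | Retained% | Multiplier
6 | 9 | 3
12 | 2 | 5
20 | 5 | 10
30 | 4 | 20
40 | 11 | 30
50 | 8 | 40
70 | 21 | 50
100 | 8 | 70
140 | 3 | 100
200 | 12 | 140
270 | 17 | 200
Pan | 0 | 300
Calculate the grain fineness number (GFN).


Formula: GFN = sum(pct * multiplier) / sum(pct)
sum(pct * multiplier) = 7807
sum(pct) = 100
GFN = 7807 / 100 = 78.07


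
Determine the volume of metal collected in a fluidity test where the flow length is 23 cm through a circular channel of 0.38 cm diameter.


Formula: V = pi * (d/2)^2 * L  (cylinder volume)
Radius = 0.38/2 = 0.19 cm
V = pi * 0.19^2 * 23 = 2.6085 cm^3

Answer: 2.6085 cm^3


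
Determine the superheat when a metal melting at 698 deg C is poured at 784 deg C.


Formula: Superheat = T_pour - T_melt
Superheat = 784 - 698 = 86 deg C


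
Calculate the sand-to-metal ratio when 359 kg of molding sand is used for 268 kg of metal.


Formula: Sand-to-Metal Ratio = W_sand / W_metal
Ratio = 359 kg / 268 kg = 1.3396

Final answer: 1.3396


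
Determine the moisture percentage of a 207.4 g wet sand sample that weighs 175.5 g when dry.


Formula: MC = (W_wet - W_dry) / W_wet * 100
Water mass = 207.4 - 175.5 = 31.9 g
MC = 31.9 / 207.4 * 100 = 15.3809%


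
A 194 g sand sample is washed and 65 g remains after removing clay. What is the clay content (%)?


Formula: Clay% = (W_total - W_washed) / W_total * 100
Clay mass = 194 - 65 = 129 g
Clay% = 129 / 194 * 100 = 66.4948%


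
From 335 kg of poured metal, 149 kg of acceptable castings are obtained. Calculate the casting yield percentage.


Formula: Casting Yield = (W_good / W_total) * 100
Yield = (149 kg / 335 kg) * 100 = 44.4776%

44.4776%


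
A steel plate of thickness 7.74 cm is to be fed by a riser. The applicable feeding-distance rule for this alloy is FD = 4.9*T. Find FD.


Formula: FD = 4.9 * T  (riser feeding-distance rule)
FD = 4.9 * 7.74 cm = 37.9260 cm

37.9260 cm


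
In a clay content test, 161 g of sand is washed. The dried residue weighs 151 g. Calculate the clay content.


Formula: Clay% = (W_total - W_washed) / W_total * 100
Clay mass = 161 - 151 = 10 g
Clay% = 10 / 161 * 100 = 6.2112%


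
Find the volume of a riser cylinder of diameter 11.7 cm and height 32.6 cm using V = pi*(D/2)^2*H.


Formula: V = pi * (D/2)^2 * H  (cylinder volume)
Radius = D/2 = 11.7/2 = 5.85 cm
V = pi * 5.85^2 * 32.6 = 3504.9288 cm^3


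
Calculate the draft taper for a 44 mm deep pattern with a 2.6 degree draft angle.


Formula: taper = depth * tan(draft_angle)
tan(2.6 deg) = 0.0454097
taper = 44 mm * 0.0454097 = 1.9980 mm

Answer: 1.9980 mm


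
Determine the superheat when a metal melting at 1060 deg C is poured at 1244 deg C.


Formula: Superheat = T_pour - T_melt
Superheat = 1244 - 1060 = 184 deg C

Final answer: 184 deg C


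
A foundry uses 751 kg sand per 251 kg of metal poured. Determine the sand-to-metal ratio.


Formula: Sand-to-Metal Ratio = W_sand / W_metal
Ratio = 751 kg / 251 kg = 2.9920

Final answer: 2.9920


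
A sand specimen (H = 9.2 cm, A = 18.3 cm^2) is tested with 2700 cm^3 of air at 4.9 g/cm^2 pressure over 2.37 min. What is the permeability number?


Formula: Permeability Number P = (V * H) / (p * A * t)
Numerator: V * H = 2700 * 9.2 = 24840.0
Denominator: p * A * t = 4.9 * 18.3 * 2.37 = 212.5179
P = 24840.0 / 212.5179 = 116.8843

Answer: 116.8843


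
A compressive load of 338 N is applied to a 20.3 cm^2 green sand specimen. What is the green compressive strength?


Formula: Compressive Strength = Force / Area
Strength = 338 N / 20.3 cm^2 = 16.6502 N/cm^2

Final answer: 16.6502 N/cm^2


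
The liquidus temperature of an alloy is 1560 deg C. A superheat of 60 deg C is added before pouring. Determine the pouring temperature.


Formula: T_pour = T_melt + Superheat
T_pour = 1560 + 60 = 1620 deg C

Answer: 1620 deg C


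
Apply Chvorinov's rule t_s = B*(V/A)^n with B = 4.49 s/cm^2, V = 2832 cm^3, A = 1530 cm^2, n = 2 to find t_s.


Formula: t_s = B * (V/A)^n  (Chvorinov's rule, n=2)
Modulus M = V/A = 2832/1530 = 1.850980 cm
M^2 = 1.850980^2 = 3.426127 cm^2
t_s = 4.49 * 3.426127 = 15.3833 s

Final answer: 15.3833 s


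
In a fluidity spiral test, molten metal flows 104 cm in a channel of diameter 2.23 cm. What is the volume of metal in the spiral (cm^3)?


Formula: V = pi * (d/2)^2 * L  (cylinder volume)
Radius = 2.23/2 = 1.115 cm
V = pi * 1.115^2 * 104 = 406.1935 cm^3

Final answer: 406.1935 cm^3


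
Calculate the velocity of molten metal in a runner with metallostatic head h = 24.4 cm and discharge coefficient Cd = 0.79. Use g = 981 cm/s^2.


Formula: v = Cd * sqrt(2 * g * h)  (Torricelli with discharge coefficient)
2*g*h = 2 * 981 * 24.4 = 47872.8 cm^2/s^2
sqrt(47872.8) = 218.79854 cm/s
v = 0.79 * 218.79854 = 172.8508 cm/s

Final answer: 172.8508 cm/s


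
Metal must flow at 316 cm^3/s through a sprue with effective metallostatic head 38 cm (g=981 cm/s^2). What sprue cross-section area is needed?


Formula: v = sqrt(2*g*h), A = Q/v
Velocity: v = sqrt(2 * 981 * 38) = sqrt(74556) = 273.0494 cm/s
Sprue area: A = Q / v = 316 / 273.0494 = 1.1573 cm^2


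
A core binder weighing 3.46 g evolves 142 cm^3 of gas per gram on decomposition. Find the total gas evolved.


Formula: V_gas = W_binder * gas_evolution_rate
V = 3.46 g * 142 cm^3/g = 491.3200 cm^3

491.3200 cm^3


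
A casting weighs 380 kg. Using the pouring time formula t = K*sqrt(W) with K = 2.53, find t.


Formula: t = K * sqrt(W)
sqrt(W) = sqrt(380) = 19.49359
t = 2.53 * 19.49359 = 49.3188 s


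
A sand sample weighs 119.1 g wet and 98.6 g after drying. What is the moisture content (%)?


Formula: MC = (W_wet - W_dry) / W_wet * 100
Water mass = 119.1 - 98.6 = 20.5 g
MC = 20.5 / 119.1 * 100 = 17.2124%

Final answer: 17.2124%


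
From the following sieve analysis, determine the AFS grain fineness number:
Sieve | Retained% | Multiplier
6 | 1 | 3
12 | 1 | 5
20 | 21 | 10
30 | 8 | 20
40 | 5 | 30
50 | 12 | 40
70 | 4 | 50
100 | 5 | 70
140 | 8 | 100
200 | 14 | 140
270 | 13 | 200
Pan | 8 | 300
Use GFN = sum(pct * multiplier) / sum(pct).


Formula: GFN = sum(pct * multiplier) / sum(pct)
sum(pct * multiplier) = 9318
sum(pct) = 100
GFN = 9318 / 100 = 93.18


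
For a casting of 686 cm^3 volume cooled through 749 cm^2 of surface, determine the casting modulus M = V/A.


Formula: Casting Modulus M = V / A
M = 686 cm^3 / 749 cm^2 = 0.9159 cm

0.9159 cm


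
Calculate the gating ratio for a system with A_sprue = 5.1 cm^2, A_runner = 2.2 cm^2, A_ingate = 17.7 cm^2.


Sprue:Runner:Ingate = 1 : 2.2/5.1 : 17.7/5.1 = 1:0.43:3.47

Answer: 1:0.43:3.47


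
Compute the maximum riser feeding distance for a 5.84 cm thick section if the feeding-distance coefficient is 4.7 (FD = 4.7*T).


Formula: FD = 4.7 * T  (riser feeding-distance rule)
FD = 4.7 * 5.84 cm = 27.4480 cm

Answer: 27.4480 cm


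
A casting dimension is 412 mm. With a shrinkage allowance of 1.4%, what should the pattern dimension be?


Formula: L_pattern = L_casting * (1 + shrinkage_rate/100)
Shrinkage factor = 1 + 1.4/100 = 1.014
L_pattern = 412 mm * 1.014 = 417.7680 mm

Final answer: 417.7680 mm


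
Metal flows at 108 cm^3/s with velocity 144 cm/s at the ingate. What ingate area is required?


Formula: A_ingate = Q / v  (continuity equation)
A = 108 cm^3/s / 144 cm/s = 0.7500 cm^2

Answer: 0.7500 cm^2


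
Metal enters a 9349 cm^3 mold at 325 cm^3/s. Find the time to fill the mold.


Formula: t_fill = V_mold / Q_flow
t = 9349 cm^3 / 325 cm^3/s = 28.7662 s

28.7662 s


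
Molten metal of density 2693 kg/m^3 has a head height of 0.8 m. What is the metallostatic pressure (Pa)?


Formula: P = rho * g * h
rho * g = 2693 * 9.81 = 26418.33 N/m^3
P = 26418.33 * 0.8 = 21134.6640 Pa

Answer: 21134.6640 Pa


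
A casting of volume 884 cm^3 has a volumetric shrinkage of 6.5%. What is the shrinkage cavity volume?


Formula: V_shrink = V_casting * shrinkage_pct / 100
V_shrink = 884 cm^3 * 6.5 / 100 = 57.4600 cm^3


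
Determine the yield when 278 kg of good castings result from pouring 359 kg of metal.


Formula: Casting Yield = (W_good / W_total) * 100
Yield = (278 kg / 359 kg) * 100 = 77.4373%

Final answer: 77.4373%


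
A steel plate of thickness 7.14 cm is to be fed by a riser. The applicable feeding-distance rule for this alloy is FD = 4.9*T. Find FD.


Formula: FD = 4.9 * T  (riser feeding-distance rule)
FD = 4.9 * 7.14 cm = 34.9860 cm

Final answer: 34.9860 cm


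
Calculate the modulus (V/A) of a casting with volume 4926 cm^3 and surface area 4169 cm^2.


Formula: Casting Modulus M = V / A
M = 4926 cm^3 / 4169 cm^2 = 1.1816 cm

1.1816 cm


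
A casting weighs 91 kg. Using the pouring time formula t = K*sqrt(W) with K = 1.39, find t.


Formula: t = K * sqrt(W)
sqrt(W) = sqrt(91) = 9.53939
t = 1.39 * 9.53939 = 13.2598 s

Final answer: 13.2598 s


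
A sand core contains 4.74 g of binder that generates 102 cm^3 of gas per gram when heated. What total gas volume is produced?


Formula: V_gas = W_binder * gas_evolution_rate
V = 4.74 g * 102 cm^3/g = 483.4800 cm^3


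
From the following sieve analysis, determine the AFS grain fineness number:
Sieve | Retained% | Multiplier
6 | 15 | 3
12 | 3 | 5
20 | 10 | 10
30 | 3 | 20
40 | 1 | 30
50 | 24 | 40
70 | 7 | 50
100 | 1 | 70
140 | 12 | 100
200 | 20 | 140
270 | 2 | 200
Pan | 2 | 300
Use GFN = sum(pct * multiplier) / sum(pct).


Formula: GFN = sum(pct * multiplier) / sum(pct)
sum(pct * multiplier) = 6630
sum(pct) = 100
GFN = 6630 / 100 = 66.30

Answer: 66.30


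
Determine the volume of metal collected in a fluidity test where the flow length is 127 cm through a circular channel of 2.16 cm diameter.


Formula: V = pi * (d/2)^2 * L  (cylinder volume)
Radius = 2.16/2 = 1.08 cm
V = pi * 1.08^2 * 127 = 465.3729 cm^3

Answer: 465.3729 cm^3


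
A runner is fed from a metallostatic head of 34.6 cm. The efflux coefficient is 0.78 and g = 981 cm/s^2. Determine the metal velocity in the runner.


Formula: v = Cd * sqrt(2 * g * h)  (Torricelli with discharge coefficient)
2*g*h = 2 * 981 * 34.6 = 67885.2 cm^2/s^2
sqrt(67885.2) = 260.54788 cm/s
v = 0.78 * 260.54788 = 203.2273 cm/s


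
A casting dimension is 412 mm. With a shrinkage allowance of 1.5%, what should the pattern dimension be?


Formula: L_pattern = L_casting * (1 + shrinkage_rate/100)
Shrinkage factor = 1 + 1.5/100 = 1.015
L_pattern = 412 mm * 1.015 = 418.1800 mm

Final answer: 418.1800 mm


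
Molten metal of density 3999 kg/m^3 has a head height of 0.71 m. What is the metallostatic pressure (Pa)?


Formula: P = rho * g * h
rho * g = 3999 * 9.81 = 39230.19 N/m^3
P = 39230.19 * 0.71 = 27853.4349 Pa

27853.4349 Pa


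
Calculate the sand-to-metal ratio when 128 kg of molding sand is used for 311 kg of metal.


Formula: Sand-to-Metal Ratio = W_sand / W_metal
Ratio = 128 kg / 311 kg = 0.4116

Answer: 0.4116


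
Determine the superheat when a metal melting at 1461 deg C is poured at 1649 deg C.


Formula: Superheat = T_pour - T_melt
Superheat = 1649 - 1461 = 188 deg C


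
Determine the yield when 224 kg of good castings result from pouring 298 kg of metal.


Formula: Casting Yield = (W_good / W_total) * 100
Yield = (224 kg / 298 kg) * 100 = 75.1678%

75.1678%


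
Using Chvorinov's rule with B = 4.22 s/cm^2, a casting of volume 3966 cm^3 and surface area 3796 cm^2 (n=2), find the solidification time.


Formula: t_s = B * (V/A)^n  (Chvorinov's rule, n=2)
Modulus M = V/A = 3966/3796 = 1.044784 cm
M^2 = 1.044784^2 = 1.091574 cm^2
t_s = 4.22 * 1.091574 = 4.6064 s

Answer: 4.6064 s


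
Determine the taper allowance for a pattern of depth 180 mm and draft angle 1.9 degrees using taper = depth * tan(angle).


Formula: taper = depth * tan(draft_angle)
tan(1.9 deg) = 0.0331734
taper = 180 mm * 0.0331734 = 5.9712 mm

Answer: 5.9712 mm


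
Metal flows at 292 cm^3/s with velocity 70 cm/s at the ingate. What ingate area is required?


Formula: A_ingate = Q / v  (continuity equation)
A = 292 cm^3/s / 70 cm/s = 4.1714 cm^2

Final answer: 4.1714 cm^2


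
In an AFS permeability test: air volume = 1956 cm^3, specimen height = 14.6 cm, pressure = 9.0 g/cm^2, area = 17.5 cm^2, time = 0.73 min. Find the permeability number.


Formula: Permeability Number P = (V * H) / (p * A * t)
Numerator: V * H = 1956 * 14.6 = 28557.6
Denominator: p * A * t = 9.0 * 17.5 * 0.73 = 114.975
P = 28557.6 / 114.975 = 248.3810

Final answer: 248.3810


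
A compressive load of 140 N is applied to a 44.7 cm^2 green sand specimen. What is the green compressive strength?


Formula: Compressive Strength = Force / Area
Strength = 140 N / 44.7 cm^2 = 3.1320 N/cm^2


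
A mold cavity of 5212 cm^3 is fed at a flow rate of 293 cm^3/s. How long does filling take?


Formula: t_fill = V_mold / Q_flow
t = 5212 cm^3 / 293 cm^3/s = 17.7884 s

Final answer: 17.7884 s


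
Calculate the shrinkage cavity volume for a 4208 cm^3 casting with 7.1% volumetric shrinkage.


Formula: V_shrink = V_casting * shrinkage_pct / 100
V_shrink = 4208 cm^3 * 7.1 / 100 = 298.7680 cm^3

Final answer: 298.7680 cm^3


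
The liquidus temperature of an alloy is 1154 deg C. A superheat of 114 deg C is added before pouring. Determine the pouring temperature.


Formula: T_pour = T_melt + Superheat
T_pour = 1154 + 114 = 1268 deg C

Answer: 1268 deg C


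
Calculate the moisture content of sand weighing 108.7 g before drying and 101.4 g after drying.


Formula: MC = (W_wet - W_dry) / W_wet * 100
Water mass = 108.7 - 101.4 = 7.3 g
MC = 7.3 / 108.7 * 100 = 6.7157%


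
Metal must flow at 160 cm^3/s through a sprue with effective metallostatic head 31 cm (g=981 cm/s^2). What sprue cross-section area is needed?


Formula: v = sqrt(2*g*h), A = Q/v
Velocity: v = sqrt(2 * 981 * 31) = sqrt(60822) = 246.6212 cm/s
Sprue area: A = Q / v = 160 / 246.6212 = 0.6488 cm^2

Answer: 0.6488 cm^2


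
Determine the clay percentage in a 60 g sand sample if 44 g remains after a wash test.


Formula: Clay% = (W_total - W_washed) / W_total * 100
Clay mass = 60 - 44 = 16 g
Clay% = 16 / 60 * 100 = 26.6667%

Answer: 26.6667%


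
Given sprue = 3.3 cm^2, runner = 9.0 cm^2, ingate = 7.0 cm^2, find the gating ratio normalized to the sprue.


Sprue:Runner:Ingate = 1 : 9.0/3.3 : 7.0/3.3 = 1:2.73:2.12

1:2.73:2.12


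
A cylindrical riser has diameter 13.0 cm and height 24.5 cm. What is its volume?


Formula: V = pi * (D/2)^2 * H  (cylinder volume)
Radius = D/2 = 13.0/2 = 6.5 cm
V = pi * 6.5^2 * 24.5 = 3251.9411 cm^3

Answer: 3251.9411 cm^3


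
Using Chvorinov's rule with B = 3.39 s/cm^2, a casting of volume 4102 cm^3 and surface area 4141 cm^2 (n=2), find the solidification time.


Formula: t_s = B * (V/A)^n  (Chvorinov's rule, n=2)
Modulus M = V/A = 4102/4141 = 0.990582 cm
M^2 = 0.990582^2 = 0.981253 cm^2
t_s = 3.39 * 0.981253 = 3.3264 s

3.3264 s


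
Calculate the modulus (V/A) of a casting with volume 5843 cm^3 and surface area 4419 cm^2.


Formula: Casting Modulus M = V / A
M = 5843 cm^3 / 4419 cm^2 = 1.3222 cm

Final answer: 1.3222 cm


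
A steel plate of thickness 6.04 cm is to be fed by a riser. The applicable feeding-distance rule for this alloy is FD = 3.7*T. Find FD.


Formula: FD = 3.7 * T  (riser feeding-distance rule)
FD = 3.7 * 6.04 cm = 22.3480 cm

Final answer: 22.3480 cm


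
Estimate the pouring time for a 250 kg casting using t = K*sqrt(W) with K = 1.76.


Formula: t = K * sqrt(W)
sqrt(W) = sqrt(250) = 15.81139
t = 1.76 * 15.81139 = 27.8280 s


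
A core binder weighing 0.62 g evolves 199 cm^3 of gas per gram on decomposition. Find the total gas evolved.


Formula: V_gas = W_binder * gas_evolution_rate
V = 0.62 g * 199 cm^3/g = 123.3800 cm^3


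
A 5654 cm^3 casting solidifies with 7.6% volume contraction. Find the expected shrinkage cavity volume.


Formula: V_shrink = V_casting * shrinkage_pct / 100
V_shrink = 5654 cm^3 * 7.6 / 100 = 429.7040 cm^3

Final answer: 429.7040 cm^3


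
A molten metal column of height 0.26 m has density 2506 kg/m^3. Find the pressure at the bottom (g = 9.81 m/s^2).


Formula: P = rho * g * h
rho * g = 2506 * 9.81 = 24583.86 N/m^3
P = 24583.86 * 0.26 = 6391.8036 Pa

6391.8036 Pa


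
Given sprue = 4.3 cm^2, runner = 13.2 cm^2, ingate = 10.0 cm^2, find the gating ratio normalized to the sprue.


Sprue:Runner:Ingate = 1 : 13.2/4.3 : 10.0/4.3 = 1:3.07:2.33

Final answer: 1:3.07:2.33


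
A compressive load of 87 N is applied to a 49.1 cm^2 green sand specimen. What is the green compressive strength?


Formula: Compressive Strength = Force / Area
Strength = 87 N / 49.1 cm^2 = 1.7719 N/cm^2


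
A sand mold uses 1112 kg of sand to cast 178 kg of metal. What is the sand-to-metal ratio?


Formula: Sand-to-Metal Ratio = W_sand / W_metal
Ratio = 1112 kg / 178 kg = 6.2472

Answer: 6.2472


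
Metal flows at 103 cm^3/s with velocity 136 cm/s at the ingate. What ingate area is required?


Formula: A_ingate = Q / v  (continuity equation)
A = 103 cm^3/s / 136 cm/s = 0.7574 cm^2

0.7574 cm^2


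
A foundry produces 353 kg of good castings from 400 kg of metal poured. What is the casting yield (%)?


Formula: Casting Yield = (W_good / W_total) * 100
Yield = (353 kg / 400 kg) * 100 = 88.2500%


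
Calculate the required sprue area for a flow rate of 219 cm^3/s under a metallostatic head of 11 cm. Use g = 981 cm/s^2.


Formula: v = sqrt(2*g*h), A = Q/v
Velocity: v = sqrt(2 * 981 * 11) = sqrt(21582) = 146.9081 cm/s
Sprue area: A = Q / v = 219 / 146.9081 = 1.4907 cm^2

1.4907 cm^2
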